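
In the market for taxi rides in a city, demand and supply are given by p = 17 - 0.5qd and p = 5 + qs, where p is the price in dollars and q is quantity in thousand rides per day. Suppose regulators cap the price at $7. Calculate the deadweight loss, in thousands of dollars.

27

Rearranging demand gives qd = 34 - 2p; rearranging supply gives qs = p - 5. Equilibrium: 34 - 2p = p - 5, so 39 = 3p and p* = 13, q* = 8.
The ceiling of 7 is below the equilibrium price 13, so it binds.
At p = 7: qd = 34 - 2·7 = 20 and qs = 7 - 5 = 2.
Quantity traded falls to 2. At q = 2 the demand price is (34 - 2)/2 = 16 and the supply price is 5 + 2 = 7.
Deadweight loss = ½ · (16 - 7) · (8 - 2) = ½ · 9 · 6 = 27.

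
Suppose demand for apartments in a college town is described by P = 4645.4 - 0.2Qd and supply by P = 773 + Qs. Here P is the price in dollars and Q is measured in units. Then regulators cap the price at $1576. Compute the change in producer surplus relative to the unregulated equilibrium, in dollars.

-4884360

Rearranging demand gives Qd = 23227 - 5P; rearranging supply gives Qs = P - 773. Without the control the market clears where 23227 - 5P = P - 773, i.e. P* = 4000 and Q* = 3227.
Since 1576 < 4000, the ceiling is binding.
At P = 1576: Qd = 23227 - 5·1576 = 15347 and Qs = 1576 - 773 = 803.
Producer surplus without the control is ½ · (4000 - 773) · 3227 = 5206764.5.
With the ceiling, producers sell 803 units at 1576, so PS = ½ · (1576 - 773) · 803 = 322404.5.
Change in producer surplus = 322404.5 - 5206764.5 = -4884360.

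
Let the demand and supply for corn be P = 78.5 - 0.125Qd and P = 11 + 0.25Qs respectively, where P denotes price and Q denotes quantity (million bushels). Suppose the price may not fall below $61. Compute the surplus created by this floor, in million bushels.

60

Rearranging demand gives Qd = 628 - 8P; rearranging supply gives Qs = 4P - 44. Setting quantity demanded equal to quantity supplied, 628 - 8P = 4P - 44, gives P* = 56 and Q* = 180.
Because the floor (61) lies above the market-clearing price, it is binding.
At P = 61: Qd = 628 - 8·61 = 140 and Qs = 4·61 - 44 = 200.
Surplus = Qs - Qd = 200 - 140 = 60.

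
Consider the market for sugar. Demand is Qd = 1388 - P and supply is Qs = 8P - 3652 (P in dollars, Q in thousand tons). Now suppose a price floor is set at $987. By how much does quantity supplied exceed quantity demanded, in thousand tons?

Equilibrium: 1388 - P = 8P - 3652, so 5040 = 9P and P* = 560, Q* = 828.
Since 987 > 560, the floor is binding.
At P = 987: Qd = 1388 - 987 = 401 and Qs = 8·987 - 3652 = 4244.
Surplus = Qs - Qd = 4244 - 401 = 3843.

3843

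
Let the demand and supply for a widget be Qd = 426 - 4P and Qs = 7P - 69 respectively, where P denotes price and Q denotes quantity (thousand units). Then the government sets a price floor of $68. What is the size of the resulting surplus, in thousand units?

Setting quantity demanded equal to quantity supplied, 426 - 4P = 7P - 69, gives P* = 45 and Q* = 246.
The floor of 68 is above the equilibrium price 45, so it binds.
At P = 68: Qd = 426 - 4·68 = 154 and Qs = 7·68 - 69 = 407.
Surplus = Qs - Qd = 407 - 154 = 253.

253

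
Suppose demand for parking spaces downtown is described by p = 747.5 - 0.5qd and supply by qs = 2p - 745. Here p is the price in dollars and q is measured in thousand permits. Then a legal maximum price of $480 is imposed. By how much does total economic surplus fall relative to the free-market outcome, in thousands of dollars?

12800

Rearranging demand gives qd = 1495 - 2p. Equilibrium: 1495 - 2p = 2p - 745, so 2240 = 4p and p* = 560, q* = 375.
Because the ceiling (480) lies below the market-clearing price, it is binding.
At p = 480: qd = 1495 - 2·480 = 535 and qs = 2·480 - 745 = 215.
Quantity traded falls to 215. At q = 215 the demand price is (1495 - 215)/2 = 640 and the supply price is (745 + 215)/2 = 480.
Deadweight loss = ½ · (640 - 480) · (375 - 215) = ½ · 160 · 160 = 12800.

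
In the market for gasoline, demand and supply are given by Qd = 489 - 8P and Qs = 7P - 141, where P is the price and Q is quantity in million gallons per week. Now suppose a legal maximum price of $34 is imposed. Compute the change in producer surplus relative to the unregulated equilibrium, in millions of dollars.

-1000

In a free market, 489 - 8P = 7P - 141 gives the equilibrium P* = 42, Q* = 153.
Since 34 < 42, the ceiling is binding.
At P = 34: Qd = 489 - 8·34 = 217 and Qs = 7·34 - 141 = 97.
Producer surplus without the control is ½ · (42 - 141/7) · 153 = 23409/14.
With the ceiling, producers sell 97 units at 34, so PS = ½ · (34 - 141/7) · 97 = 9409/14.
Change in producer surplus = 9409/14 - 23409/14 = -1000.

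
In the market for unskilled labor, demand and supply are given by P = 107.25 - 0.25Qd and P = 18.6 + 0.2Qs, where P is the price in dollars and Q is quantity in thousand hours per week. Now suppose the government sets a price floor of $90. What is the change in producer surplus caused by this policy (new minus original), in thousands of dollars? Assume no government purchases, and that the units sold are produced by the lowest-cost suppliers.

569.6

Rearranging demand gives Qd = 429 - 4P; rearranging supply gives Qs = 5P - 93. Without the control the market clears where 429 - 4P = 5P - 93, i.e. P* = 58 and Q* = 197.
Because the floor (90) lies above the market-clearing price, it is binding.
At P = 90: Qd = 429 - 4·90 = 69 and Qs = 5·90 - 93 = 357.
Producer surplus without the control is ½ · (58 - 18.6) · 197 = 3880.9.
With the floor, 69 units are sold at 90. The supply price at Q = 69 is 32.4, so PS = ½ · [(90 - 18.6) + (90 - 32.4)] · 69 = 4450.5.
Change in producer surplus = 4450.5 - 3880.9 = 569.6.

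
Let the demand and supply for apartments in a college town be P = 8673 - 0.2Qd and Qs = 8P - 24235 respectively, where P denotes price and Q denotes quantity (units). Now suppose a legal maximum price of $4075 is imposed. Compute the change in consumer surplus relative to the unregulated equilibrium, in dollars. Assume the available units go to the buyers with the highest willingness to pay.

1310625

Rearranging demand gives Qd = 43365 - 5P. Without the control the market clears where 43365 - 5P = 8P - 24235, i.e. P* = 5200 and Q* = 17365.
Since 4075 < 5200, the ceiling is binding.
At P = 4075: Qd = 43365 - 5·4075 = 22990 and Qs = 8·4075 - 24235 = 8365.
Consumer surplus without the control is ½ · (8673 - 5200) · 17365 = 30154322.5.
With the ceiling, 8365 units are sold at 4075 (assume they go to the highest-value buyers). The demand price at Q = 8365 is 7000, so CS = ½ · [(8673 - 4075) + (7000 - 4075)] · 8365 = 31464947.5.
Change in consumer surplus = 31464947.5 - 30154322.5 = 1310625.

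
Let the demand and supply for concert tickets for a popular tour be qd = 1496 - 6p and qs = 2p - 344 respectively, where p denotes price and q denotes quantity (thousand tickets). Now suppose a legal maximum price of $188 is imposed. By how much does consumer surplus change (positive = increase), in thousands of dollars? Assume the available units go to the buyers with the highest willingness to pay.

Equilibrium: 1496 - 6p = 2p - 344, so 1840 = 8p and p* = 230, q* = 116.
The ceiling of 188 is below the equilibrium price 230, so it binds.
At p = 188: qd = 1496 - 6·188 = 368 and qs = 2·188 - 344 = 32.
Consumer surplus without the control is ½ · (748/3 - 230) · 116 = 3364/3.
With the ceiling, 32 units are sold at 188 (assume they go to the highest-value buyers). The demand price at q = 32 is 244, so CS = ½ · [(748/3 - 188) + (244 - 188)] · 32 = 5632/3.
Change in consumer surplus = 5632/3 - 3364/3 = 756.

756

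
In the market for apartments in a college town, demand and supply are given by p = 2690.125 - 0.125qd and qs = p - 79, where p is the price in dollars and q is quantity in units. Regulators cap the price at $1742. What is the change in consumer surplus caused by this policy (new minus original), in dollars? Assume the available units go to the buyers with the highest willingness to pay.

Rearranging demand gives qd = 21521 - 8p. Without the control the market clears where 21521 - 8p = p - 79, i.e. p* = 2400 and q* = 2321.
Since 1742 < 2400, the ceiling is binding.
At p = 1742: qd = 21521 - 8·1742 = 7585 and qs = 1742 - 79 = 1663.
Consumer surplus without the control is ½ · (2690.125 - 2400) · 2321 = 336690.0625.
With the ceiling, 1663 units are sold at 1742 (assume they go to the highest-value buyers). The demand price at q = 1663 is 2482.25, so CS = ½ · [(2690.125 - 1742) + (2482.25 - 1742)] · 1663 = 1403883.8125.
Change in consumer surplus = 1403883.8125 - 336690.0625 = 1067193.75.

1067193.75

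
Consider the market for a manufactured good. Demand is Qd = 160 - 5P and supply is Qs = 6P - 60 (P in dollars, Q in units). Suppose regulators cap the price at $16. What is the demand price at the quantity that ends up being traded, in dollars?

Setting quantity demanded equal to quantity supplied, 160 - 5P = 6P - 60, gives P* = 20 and Q* = 60.
The ceiling of 16 is below the equilibrium price 20, so it binds.
At P = 16: Qd = 160 - 5·16 = 80 and Qs = 6·16 - 60 = 36.
Only 36 units reach the market. On the demand curve, the marginal buyer's willingness to pay at Q = 36 is (160 - 36)/5 = 24.8.

24.8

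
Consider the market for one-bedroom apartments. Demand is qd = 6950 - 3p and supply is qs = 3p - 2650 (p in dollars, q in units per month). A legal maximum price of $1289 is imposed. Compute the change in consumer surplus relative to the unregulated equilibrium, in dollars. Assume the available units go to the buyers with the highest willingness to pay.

233405.5

Setting quantity demanded equal to quantity supplied, 6950 - 3p = 3p - 2650, gives p* = 1600 and q* = 2150.
Because the ceiling (1289) lies below the market-clearing price, it is binding.
At p = 1289: qd = 6950 - 3·1289 = 3083 and qs = 3·1289 - 2650 = 1217.
Consumer surplus without the control is ½ · (6950/3 - 1600) · 2150 = 2311250/3.
With the ceiling, 1217 units are sold at 1289 (assume they go to the highest-value buyers). The demand price at q = 1217 is 1911, so CS = ½ · [(6950/3 - 1289) + (1911 - 1289)] · 1217 = 6022933/6.
Change in consumer surplus = 6022933/6 - 2311250/3 = 233405.5.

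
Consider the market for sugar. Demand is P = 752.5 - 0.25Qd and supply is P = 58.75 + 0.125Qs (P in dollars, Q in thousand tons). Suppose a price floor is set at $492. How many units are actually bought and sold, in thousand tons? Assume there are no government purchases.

1042

Rearranging demand gives Qd = 3010 - 4P; rearranging supply gives Qs = 8P - 470. Equilibrium: 3010 - 4P = 8P - 470, so 3480 = 12P and P* = 290, Q* = 1850.
Because the floor (492) lies above the market-clearing price, it is binding.
At P = 492: Qd = 3010 - 4·492 = 1042 and Qs = 8·492 - 470 = 3466.
The quantity actually transacted is the short side, demand: 1042.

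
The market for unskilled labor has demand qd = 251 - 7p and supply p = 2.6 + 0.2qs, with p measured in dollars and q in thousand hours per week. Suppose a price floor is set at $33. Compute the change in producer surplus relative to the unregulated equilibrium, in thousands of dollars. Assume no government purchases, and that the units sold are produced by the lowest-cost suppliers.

Rearranging supply gives qs = 5p - 13. Without the control the market clears where 251 - 7p = 5p - 13, i.e. p* = 22 and q* = 97.
Since 33 > 22, the floor is binding.
At p = 33: qd = 251 - 7·33 = 20 and qs = 5·33 - 13 = 152.
Producer surplus without the control is ½ · (22 - 2.6) · 97 = 940.9.
With the floor, 20 units are sold at 33. The supply price at q = 20 is 6.6, so PS = ½ · [(33 - 2.6) + (33 - 6.6)] · 20 = 568.
Change in producer surplus = 568 - 940.9 = -372.9.

-372.9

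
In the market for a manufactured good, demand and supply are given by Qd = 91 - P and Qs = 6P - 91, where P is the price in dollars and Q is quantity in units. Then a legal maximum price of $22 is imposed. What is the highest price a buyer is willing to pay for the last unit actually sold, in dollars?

50

Without the control the market clears where 91 - P = 6P - 91, i.e. P* = 26 and Q* = 65.
Since 22 < 26, the ceiling is binding.
At P = 22: Qd = 91 - 22 = 69 and Qs = 6·22 - 91 = 41.
Only 41 units reach the market. On the demand curve, the marginal buyer's willingness to pay at Q = 41 is (91 - 41) = 50.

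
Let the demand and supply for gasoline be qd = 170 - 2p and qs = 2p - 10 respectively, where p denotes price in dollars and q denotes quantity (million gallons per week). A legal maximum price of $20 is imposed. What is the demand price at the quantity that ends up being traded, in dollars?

70

Equilibrium: 170 - 2p = 2p - 10, so 180 = 4p and p* = 45, q* = 80.
The ceiling of 20 is below the equilibrium price 45, so it binds.
At p = 20: qd = 170 - 2·20 = 130 and qs = 2·20 - 10 = 30.
Only 30 units reach the market. On the demand curve, the marginal buyer's willingness to pay at q = 30 is (170 - 30)/2 = 70.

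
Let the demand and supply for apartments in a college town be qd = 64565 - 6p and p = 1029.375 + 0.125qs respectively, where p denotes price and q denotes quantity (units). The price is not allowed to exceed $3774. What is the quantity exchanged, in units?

21957

Rearranging supply gives qs = 8p - 8235. Equilibrium: 64565 - 6p = 8p - 8235, so 72800 = 14p and p* = 5200, q* = 33365.
The ceiling of 3774 is below the equilibrium price 5200, so it binds.
At p = 3774: qd = 64565 - 6·3774 = 41921 and qs = 8·3774 - 8235 = 21957.
The quantity actually transacted is the short side, supply: 21957.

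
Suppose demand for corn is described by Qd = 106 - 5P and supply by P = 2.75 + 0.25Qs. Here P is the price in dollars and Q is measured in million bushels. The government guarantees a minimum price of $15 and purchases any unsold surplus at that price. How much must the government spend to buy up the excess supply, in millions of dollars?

270

Rearranging supply gives Qs = 4P - 11. Without the control the market clears where 106 - 5P = 4P - 11, i.e. P* = 13 and Q* = 41.
Since 15 > 13, the floor is binding.
At P = 15: Qd = 106 - 5·15 = 31 and Qs = 4·15 - 11 = 49.
Surplus = Qs - Qd = 18.
Government expenditure = surplus × support price = 18 × 15 = 270.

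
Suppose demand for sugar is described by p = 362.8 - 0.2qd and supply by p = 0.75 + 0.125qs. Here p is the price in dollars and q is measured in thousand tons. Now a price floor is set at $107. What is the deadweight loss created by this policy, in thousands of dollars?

0

Rearranging demand gives qd = 1814 - 5p; rearranging supply gives qs = 8p - 6. Setting quantity demanded equal to quantity supplied, 1814 - 5p = 8p - 6, gives p* = 140 and q* = 1114.
Since 107 is below p* = 140, the floor does not bind and the free-market outcome prevails.
Since the control does not bind, no trades are prevented and deadweight loss is zero.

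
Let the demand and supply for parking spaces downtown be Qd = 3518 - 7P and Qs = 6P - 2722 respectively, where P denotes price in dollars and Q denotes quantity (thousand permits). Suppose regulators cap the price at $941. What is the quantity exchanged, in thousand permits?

158

Without the control the market clears where 3518 - 7P = 6P - 2722, i.e. P* = 480 and Q* = 158.
The ceiling of 941 is above the equilibrium price 480, so it is not binding; the market clears at P* = 480, Q* = 158.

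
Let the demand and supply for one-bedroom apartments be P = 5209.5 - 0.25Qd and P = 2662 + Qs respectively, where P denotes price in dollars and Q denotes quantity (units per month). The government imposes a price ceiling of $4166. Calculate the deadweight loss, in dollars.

178222.5

Rearranging demand gives Qd = 20838 - 4P; rearranging supply gives Qs = P - 2662. In a free market, 20838 - 4P = P - 2662 gives the equilibrium P* = 4700, Q* = 2038.
Since 4166 < 4700, the ceiling is binding.
At P = 4166: Qd = 20838 - 4·4166 = 4174 and Qs = 4166 - 2662 = 1504.
Quantity traded falls to 1504. At Q = 1504 the demand price is (20838 - 1504)/4 = 4833.5 and the supply price is 2662 + 1504 = 4166.
Deadweight loss = ½ · (4833.5 - 4166) · (2038 - 1504) = ½ · 667.5 · 534 = 178222.5.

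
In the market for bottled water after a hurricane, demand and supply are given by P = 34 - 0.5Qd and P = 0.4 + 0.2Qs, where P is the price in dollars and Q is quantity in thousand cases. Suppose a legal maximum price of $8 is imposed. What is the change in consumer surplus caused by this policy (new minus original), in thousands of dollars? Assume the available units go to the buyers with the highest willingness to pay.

Rearranging demand gives Qd = 68 - 2P; rearranging supply gives Qs = 5P - 2. Without the control the market clears where 68 - 2P = 5P - 2, i.e. P* = 10 and Q* = 48.
Since 8 < 10, the ceiling is binding.
At P = 8: Qd = 68 - 2·8 = 52 and Qs = 5·8 - 2 = 38.
Consumer surplus without the control is ½ · (34 - 10) · 48 = 576.
With the ceiling, 38 units are sold at 8 (assume they go to the highest-value buyers). The demand price at Q = 38 is 15, so CS = ½ · [(34 - 8) + (15 - 8)] · 38 = 627.
Change in consumer surplus = 627 - 576 = 51.

51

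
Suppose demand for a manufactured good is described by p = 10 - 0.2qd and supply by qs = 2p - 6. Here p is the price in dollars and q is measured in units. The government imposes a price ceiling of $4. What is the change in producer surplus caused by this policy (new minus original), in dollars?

Rearranging demand gives qd = 50 - 5p. In a free market, 50 - 5p = 2p - 6 gives the equilibrium p* = 8, q* = 10.
Because the ceiling (4) lies below the market-clearing price, it is binding.
At p = 4: qd = 50 - 5·4 = 30 and qs = 2·4 - 6 = 2.
Producer surplus without the control is ½ · (8 - 3) · 10 = 25.
With the ceiling, producers sell 2 units at 4, so PS = ½ · (4 - 3) · 2 = 1.
Change in producer surplus = 1 - 25 = -24.

-24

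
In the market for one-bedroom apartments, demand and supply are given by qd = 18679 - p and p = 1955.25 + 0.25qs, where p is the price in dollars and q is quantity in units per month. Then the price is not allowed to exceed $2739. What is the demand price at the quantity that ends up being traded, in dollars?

15544

Rearranging supply gives qs = 4p - 7821. Setting quantity demanded equal to quantity supplied, 18679 - p = 4p - 7821, gives p* = 5300 and q* = 13379.
Since 2739 < 5300, the ceiling is binding.
At p = 2739: qd = 18679 - 2739 = 15940 and qs = 4·2739 - 7821 = 3135.
Only 3135 units reach the market. On the demand curve, the marginal buyer's willingness to pay at q = 3135 is (18679 - 3135) = 15544.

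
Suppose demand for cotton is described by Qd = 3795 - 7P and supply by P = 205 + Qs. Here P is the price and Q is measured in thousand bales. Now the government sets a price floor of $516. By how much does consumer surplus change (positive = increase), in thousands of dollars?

-3824

Rearranging supply gives Qs = P - 205. Equilibrium: 3795 - 7P = P - 205, so 4000 = 8P and P* = 500, Q* = 295.
Because the floor (516) lies above the market-clearing price, it is binding.
At P = 516: Qd = 3795 - 7·516 = 183 and Qs = 516 - 205 = 311.
Consumer surplus without the control is ½ · (3795/7 - 500) · 295 = 87025/14.
With the floor, consumers buy 183 units at 516, so CS = ½ · (3795/7 - 516) · 183 = 33489/14.
Change in consumer surplus = 33489/14 - 87025/14 = -3824.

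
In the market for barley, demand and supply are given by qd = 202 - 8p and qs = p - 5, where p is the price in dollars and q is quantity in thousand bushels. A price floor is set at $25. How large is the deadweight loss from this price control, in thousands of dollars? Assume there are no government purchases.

Equilibrium: 202 - 8p = p - 5, so 207 = 9p and p* = 23, q* = 18.
Since 25 > 23, the floor is binding.
At p = 25: qd = 202 - 8·25 = 2 and qs = 25 - 5 = 20.
Quantity traded falls to 2. At q = 2 the demand price is (202 - 2)/8 = 25 and the supply price is 5 + 2 = 7.
Deadweight loss = ½ · (25 - 7) · (18 - 2) = ½ · 18 · 16 = 144.

144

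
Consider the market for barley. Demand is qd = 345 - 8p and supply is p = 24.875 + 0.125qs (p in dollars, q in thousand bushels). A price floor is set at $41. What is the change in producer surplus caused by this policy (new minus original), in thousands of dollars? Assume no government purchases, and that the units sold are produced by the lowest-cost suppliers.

-77

Rearranging supply gives qs = 8p - 199. Setting quantity demanded equal to quantity supplied, 345 - 8p = 8p - 199, gives p* = 34 and q* = 73.
The floor of 41 is above the equilibrium price 34, so it binds.
At p = 41: qd = 345 - 8·41 = 17 and qs = 8·41 - 199 = 129.
Producer surplus without the control is ½ · (34 - 24.875) · 73 = 333.0625.
With the floor, 17 units are sold at 41. The supply price at q = 17 is 27, so PS = ½ · [(41 - 24.875) + (41 - 27)] · 17 = 256.0625.
Change in producer surplus = 256.0625 - 333.0625 = -77.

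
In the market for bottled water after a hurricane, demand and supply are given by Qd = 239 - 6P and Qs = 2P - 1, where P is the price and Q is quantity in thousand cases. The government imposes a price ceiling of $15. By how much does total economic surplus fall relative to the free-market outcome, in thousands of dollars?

300

In a free market, 239 - 6P = 2P - 1 gives the equilibrium P* = 30, Q* = 59.
The ceiling of 15 is below the equilibrium price 30, so it binds.
At P = 15: Qd = 239 - 6·15 = 149 and Qs = 2·15 - 1 = 29.
Quantity traded falls to 29. At Q = 29 the demand price is (239 - 29)/6 = 35 and the supply price is (1 + 29)/2 = 15.
Deadweight loss = ½ · (35 - 15) · (59 - 29) = ½ · 20 · 30 = 300.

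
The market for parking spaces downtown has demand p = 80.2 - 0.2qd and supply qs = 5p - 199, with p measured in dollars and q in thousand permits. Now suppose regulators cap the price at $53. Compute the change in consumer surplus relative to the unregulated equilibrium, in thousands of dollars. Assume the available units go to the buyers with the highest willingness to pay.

339.5

Rearranging demand gives qd = 401 - 5p. In a free market, 401 - 5p = 5p - 199 gives the equilibrium p* = 60, q* = 101.
Because the ceiling (53) lies below the market-clearing price, it is binding.
At p = 53: qd = 401 - 5·53 = 136 and qs = 5·53 - 199 = 66.
Consumer surplus without the control is ½ · (80.2 - 60) · 101 = 1020.1.
With the ceiling, 66 units are sold at 53 (assume they go to the highest-value buyers). The demand price at q = 66 is 67, so CS = ½ · [(80.2 - 53) + (67 - 53)] · 66 = 1359.6.
Change in consumer surplus = 1359.6 - 1020.1 = 339.5.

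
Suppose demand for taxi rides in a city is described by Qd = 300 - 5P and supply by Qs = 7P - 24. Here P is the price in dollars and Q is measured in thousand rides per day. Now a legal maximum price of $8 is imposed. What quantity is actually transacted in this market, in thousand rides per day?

32

Equilibrium: 300 - 5P = 7P - 24, so 324 = 12P and P* = 27, Q* = 165.
Since 8 < 27, the ceiling is binding.
At P = 8: Qd = 300 - 5·8 = 260 and Qs = 7·8 - 24 = 32.
The quantity actually transacted is the short side, supply: 32.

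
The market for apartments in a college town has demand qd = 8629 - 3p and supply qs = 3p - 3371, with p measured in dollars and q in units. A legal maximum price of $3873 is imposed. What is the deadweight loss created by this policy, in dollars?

0

In a free market, 8629 - 3p = 3p - 3371 gives the equilibrium p* = 2000, q* = 2629.
Since 3873 is above p* = 2000, the ceiling does not bind and the free-market outcome prevails.
Since the control does not bind, no trades are prevented and deadweight loss is zero.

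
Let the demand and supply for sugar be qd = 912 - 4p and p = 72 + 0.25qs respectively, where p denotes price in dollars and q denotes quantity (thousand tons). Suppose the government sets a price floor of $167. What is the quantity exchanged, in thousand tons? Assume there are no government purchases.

244

Rearranging supply gives qs = 4p - 288. In a free market, 912 - 4p = 4p - 288 gives the equilibrium p* = 150, q* = 312.
Since 167 > 150, the floor is binding.
At p = 167: qd = 912 - 4·167 = 244 and qs = 4·167 - 288 = 380.
The quantity actually transacted is the short side, demand: 244.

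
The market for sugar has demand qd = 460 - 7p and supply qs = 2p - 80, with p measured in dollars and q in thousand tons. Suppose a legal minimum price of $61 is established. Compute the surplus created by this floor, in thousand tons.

9

Without the control the market clears where 460 - 7p = 2p - 80, i.e. p* = 60 and q* = 40.
Since 61 > 60, the floor is binding.
At p = 61: qd = 460 - 7·61 = 33 and qs = 2·61 - 80 = 42.
Surplus = qs - qd = 42 - 33 = 9.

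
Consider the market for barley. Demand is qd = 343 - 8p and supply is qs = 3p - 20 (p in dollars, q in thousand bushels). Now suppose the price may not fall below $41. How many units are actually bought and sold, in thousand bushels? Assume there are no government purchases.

15

Equilibrium: 343 - 8p = 3p - 20, so 363 = 11p and p* = 33, q* = 79.
The floor of 41 is above the equilibrium price 33, so it binds.
At p = 41: qd = 343 - 8·41 = 15 and qs = 3·41 - 20 = 103.
The quantity actually transacted is the short side, demand: 15.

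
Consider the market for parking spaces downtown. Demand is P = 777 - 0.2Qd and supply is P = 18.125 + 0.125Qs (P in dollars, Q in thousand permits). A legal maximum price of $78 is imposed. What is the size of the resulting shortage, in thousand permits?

Rearranging demand gives Qd = 3885 - 5P; rearranging supply gives Qs = 8P - 145. Setting quantity demanded equal to quantity supplied, 3885 - 5P = 8P - 145, gives P* = 310 and Q* = 2335.
The ceiling of 78 is below the equilibrium price 310, so it binds.
At P = 78: Qd = 3885 - 5·78 = 3495 and Qs = 8·78 - 145 = 479.
Shortage = Qd - Qs = 3495 - 479 = 3016.

3016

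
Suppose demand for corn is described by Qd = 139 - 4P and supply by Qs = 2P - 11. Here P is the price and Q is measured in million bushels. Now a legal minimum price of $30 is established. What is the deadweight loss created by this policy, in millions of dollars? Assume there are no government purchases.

Equilibrium: 139 - 4P = 2P - 11, so 150 = 6P and P* = 25, Q* = 39.
Since 30 > 25, the floor is binding.
At P = 30: Qd = 139 - 4·30 = 19 and Qs = 2·30 - 11 = 49.
Quantity traded falls to 19. At Q = 19 the demand price is (139 - 19)/4 = 30 and the supply price is (11 + 19)/2 = 15.
Deadweight loss = ½ · (30 - 15) · (39 - 19) = ½ · 15 · 20 = 150.

150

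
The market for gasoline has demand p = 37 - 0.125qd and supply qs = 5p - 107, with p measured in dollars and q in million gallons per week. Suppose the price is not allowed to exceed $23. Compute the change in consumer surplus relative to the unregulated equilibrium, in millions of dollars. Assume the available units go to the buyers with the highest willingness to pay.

-36

Rearranging demand gives qd = 296 - 8p. Setting quantity demanded equal to quantity supplied, 296 - 8p = 5p - 107, gives p* = 31 and q* = 48.
Because the ceiling (23) lies below the market-clearing price, it is binding.
At p = 23: qd = 296 - 8·23 = 112 and qs = 5·23 - 107 = 8.
Consumer surplus without the control is ½ · (37 - 31) · 48 = 144.
With the ceiling, 8 units are sold at 23 (assume they go to the highest-value buyers). The demand price at q = 8 is 36, so CS = ½ · [(37 - 23) + (36 - 23)] · 8 = 108.
Change in consumer surplus = 108 - 144 = -36.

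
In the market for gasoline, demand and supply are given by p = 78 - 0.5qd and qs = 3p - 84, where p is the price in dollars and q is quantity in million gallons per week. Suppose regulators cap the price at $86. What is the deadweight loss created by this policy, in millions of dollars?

Rearranging demand gives qd = 156 - 2p. Setting quantity demanded equal to quantity supplied, 156 - 2p = 3p - 84, gives p* = 48 and q* = 60.
The ceiling of 86 is above the equilibrium price 48, so it is not binding; the market clears at p* = 48, q* = 60.
Since the control does not bind, no trades are prevented and deadweight loss is zero.

0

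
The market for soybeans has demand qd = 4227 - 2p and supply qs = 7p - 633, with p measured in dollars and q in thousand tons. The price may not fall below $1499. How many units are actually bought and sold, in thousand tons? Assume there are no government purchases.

Equilibrium: 4227 - 2p = 7p - 633, so 4860 = 9p and p* = 540, q* = 3147.
Because the floor (1499) lies above the market-clearing price, it is binding.
At p = 1499: qd = 4227 - 2·1499 = 1229 and qs = 7·1499 - 633 = 9860.
The quantity actually transacted is the short side, demand: 1229.

1229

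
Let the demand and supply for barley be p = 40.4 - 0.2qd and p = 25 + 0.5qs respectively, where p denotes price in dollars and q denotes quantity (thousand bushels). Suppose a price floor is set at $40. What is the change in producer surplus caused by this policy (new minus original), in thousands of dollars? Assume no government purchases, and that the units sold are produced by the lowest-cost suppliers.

-92

Rearranging demand gives qd = 202 - 5p; rearranging supply gives qs = 2p - 50. Without the control the market clears where 202 - 5p = 2p - 50, i.e. p* = 36 and q* = 22.
Since 40 > 36, the floor is binding.
At p = 40: qd = 202 - 5·40 = 2 and qs = 2·40 - 50 = 30.
Producer surplus without the control is ½ · (36 - 25) · 22 = 121.
With the floor, 2 units are sold at 40. The supply price at q = 2 is 26, so PS = ½ · [(40 - 25) + (40 - 26)] · 2 = 29.
Change in producer surplus = 29 - 121 = -92.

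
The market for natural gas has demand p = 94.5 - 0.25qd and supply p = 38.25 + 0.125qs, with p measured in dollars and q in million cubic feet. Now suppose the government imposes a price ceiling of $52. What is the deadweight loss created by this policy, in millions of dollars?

300

Rearranging demand gives qd = 378 - 4p; rearranging supply gives qs = 8p - 306. Equilibrium: 378 - 4p = 8p - 306, so 684 = 12p and p* = 57, q* = 150.
Since 52 < 57, the ceiling is binding.
At p = 52: qd = 378 - 4·52 = 170 and qs = 8·52 - 306 = 110.
Quantity traded falls to 110. At q = 110 the demand price is (378 - 110)/4 = 67 and the supply price is (306 + 110)/8 = 52.
Deadweight loss = ½ · (67 - 52) · (150 - 110) = ½ · 15 · 40 = 300.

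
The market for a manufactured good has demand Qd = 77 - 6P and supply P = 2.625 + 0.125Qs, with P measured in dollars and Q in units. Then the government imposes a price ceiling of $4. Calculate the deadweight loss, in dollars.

84

Rearranging supply gives Qs = 8P - 21. In a free market, 77 - 6P = 8P - 21 gives the equilibrium P* = 7, Q* = 35.
Since 4 < 7, the ceiling is binding.
At P = 4: Qd = 77 - 6·4 = 53 and Qs = 8·4 - 21 = 11.
Quantity traded falls to 11. At Q = 11 the demand price is (77 - 11)/6 = 11 and the supply price is (21 + 11)/8 = 4.
Deadweight loss = ½ · (11 - 4) · (35 - 11) = ½ · 7 · 24 = 84.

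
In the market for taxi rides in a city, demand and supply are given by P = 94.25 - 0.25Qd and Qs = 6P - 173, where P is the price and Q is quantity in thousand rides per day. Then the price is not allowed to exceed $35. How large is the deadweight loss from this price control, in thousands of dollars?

Rearranging demand gives Qd = 377 - 4P. In a free market, 377 - 4P = 6P - 173 gives the equilibrium P* = 55, Q* = 157.
Since 35 < 55, the ceiling is binding.
At P = 35: Qd = 377 - 4·35 = 237 and Qs = 6·35 - 173 = 37.
Quantity traded falls to 37. At Q = 37 the demand price is (377 - 37)/4 = 85 and the supply price is (173 + 37)/6 = 35.
Deadweight loss = ½ · (85 - 35) · (157 - 37) = ½ · 50 · 120 = 3000.

3000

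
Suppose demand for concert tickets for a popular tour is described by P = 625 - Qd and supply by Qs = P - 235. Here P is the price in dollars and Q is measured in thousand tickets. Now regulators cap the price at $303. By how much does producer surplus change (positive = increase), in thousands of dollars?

Rearranging demand gives Qd = 625 - P. Setting quantity demanded equal to quantity supplied, 625 - P = P - 235, gives P* = 430 and Q* = 195.
Since 303 < 430, the ceiling is binding.
At P = 303: Qd = 625 - 303 = 322 and Qs = 303 - 235 = 68.
Producer surplus without the control is ½ · (430 - 235) · 195 = 19012.5.
With the ceiling, producers sell 68 units at 303, so PS = ½ · (303 - 235) · 68 = 2312.
Change in producer surplus = 2312 - 19012.5 = -16700.5.

-16700.5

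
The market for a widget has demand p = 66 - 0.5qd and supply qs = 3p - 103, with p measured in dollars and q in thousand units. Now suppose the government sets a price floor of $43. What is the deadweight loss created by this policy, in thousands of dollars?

0

Rearranging demand gives qd = 132 - 2p. In a free market, 132 - 2p = 3p - 103 gives the equilibrium p* = 47, q* = 38.
The floor of 43 is below the equilibrium price 47, so it is not binding; the market clears at p* = 47, q* = 38.
Since the control does not bind, no trades are prevented and deadweight loss is zero.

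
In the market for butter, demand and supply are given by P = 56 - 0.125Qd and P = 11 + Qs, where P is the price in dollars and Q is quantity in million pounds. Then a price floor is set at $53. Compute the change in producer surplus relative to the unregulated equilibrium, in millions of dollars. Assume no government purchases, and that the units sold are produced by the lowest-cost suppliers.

Rearranging demand gives Qd = 448 - 8P; rearranging supply gives Qs = P - 11. In a free market, 448 - 8P = P - 11 gives the equilibrium P* = 51, Q* = 40.
Since 53 > 51, the floor is binding.
At P = 53: Qd = 448 - 8·53 = 24 and Qs = 53 - 11 = 42.
Producer surplus without the control is ½ · (51 - 11) · 40 = 800.
With the floor, 24 units are sold at 53. The supply price at Q = 24 is 35, so PS = ½ · [(53 - 11) + (53 - 35)] · 24 = 720.
Change in producer surplus = 720 - 800 = -80.

-80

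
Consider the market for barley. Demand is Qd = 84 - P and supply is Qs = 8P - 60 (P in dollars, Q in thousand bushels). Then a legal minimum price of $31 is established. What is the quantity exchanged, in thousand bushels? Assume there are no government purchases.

53

Without the control the market clears where 84 - P = 8P - 60, i.e. P* = 16 and Q* = 68.
Because the floor (31) lies above the market-clearing price, it is binding.
At P = 31: Qd = 84 - 31 = 53 and Qs = 8·31 - 60 = 188.
The quantity actually transacted is the short side, demand: 53.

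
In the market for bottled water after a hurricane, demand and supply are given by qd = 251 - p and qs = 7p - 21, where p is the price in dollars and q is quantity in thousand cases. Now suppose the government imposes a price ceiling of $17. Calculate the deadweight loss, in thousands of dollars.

Setting quantity demanded equal to quantity supplied, 251 - p = 7p - 21, gives p* = 34 and q* = 217.
Because the ceiling (17) lies below the market-clearing price, it is binding.
At p = 17: qd = 251 - 17 = 234 and qs = 7·17 - 21 = 98.
Quantity traded falls to 98. At q = 98 the demand price is 251 - 98 = 153 and the supply price is (21 + 98)/7 = 17.
Deadweight loss = ½ · (153 - 17) · (217 - 98) = ½ · 136 · 119 = 8092.

8092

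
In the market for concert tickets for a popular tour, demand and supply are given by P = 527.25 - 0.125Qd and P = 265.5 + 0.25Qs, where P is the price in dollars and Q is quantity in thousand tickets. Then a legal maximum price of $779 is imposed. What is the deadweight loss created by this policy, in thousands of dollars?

0

Rearranging demand gives Qd = 4218 - 8P; rearranging supply gives Qs = 4P - 1062. Equilibrium: 4218 - 8P = 4P - 1062, so 5280 = 12P and P* = 440, Q* = 698.
The ceiling of 779 is above the equilibrium price 440, so it is not binding; the market clears at P* = 440, Q* = 698.
Since the control does not bind, no trades are prevented and deadweight loss is zero.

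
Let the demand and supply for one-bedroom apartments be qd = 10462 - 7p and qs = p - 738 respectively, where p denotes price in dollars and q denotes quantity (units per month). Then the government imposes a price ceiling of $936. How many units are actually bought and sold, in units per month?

Without the control the market clears where 10462 - 7p = p - 738, i.e. p* = 1400 and q* = 662.
Because the ceiling (936) lies below the market-clearing price, it is binding.
At p = 936: qd = 10462 - 7·936 = 3910 and qs = 936 - 738 = 198.
The quantity actually transacted is the short side, supply: 198.

198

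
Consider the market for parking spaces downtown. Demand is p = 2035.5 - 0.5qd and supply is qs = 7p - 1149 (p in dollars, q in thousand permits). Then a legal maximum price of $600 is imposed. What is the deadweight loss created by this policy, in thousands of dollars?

Rearranging demand gives qd = 4071 - 2p. Without the control the market clears where 4071 - 2p = 7p - 1149, i.e. p* = 580 and q* = 2911.
The ceiling of 600 is above the equilibrium price 580, so it is not binding; the market clears at p* = 580, q* = 2911.
Since the control does not bind, no trades are prevented and deadweight loss is zero.

0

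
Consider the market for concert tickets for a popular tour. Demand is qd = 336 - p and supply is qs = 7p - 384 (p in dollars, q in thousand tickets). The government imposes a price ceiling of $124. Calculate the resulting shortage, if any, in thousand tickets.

In a free market, 336 - p = 7p - 384 gives the equilibrium p* = 90, q* = 246.
Since 124 is above p* = 90, the ceiling does not bind and the free-market outcome prevails.
Since the control does not bind, there is no shortage.

0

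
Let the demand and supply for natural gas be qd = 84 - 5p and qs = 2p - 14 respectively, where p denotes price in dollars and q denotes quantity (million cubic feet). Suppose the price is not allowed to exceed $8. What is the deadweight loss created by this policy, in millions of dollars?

50.4

In a free market, 84 - 5p = 2p - 14 gives the equilibrium p* = 14, q* = 14.
Because the ceiling (8) lies below the market-clearing price, it is binding.
At p = 8: qd = 84 - 5·8 = 44 and qs = 2·8 - 14 = 2.
Quantity traded falls to 2. At q = 2 the demand price is (84 - 2)/5 = 16.4 and the supply price is (14 + 2)/2 = 8.
Deadweight loss = ½ · (16.4 - 8) · (14 - 2) = ½ · 8.4 · 12 = 50.4.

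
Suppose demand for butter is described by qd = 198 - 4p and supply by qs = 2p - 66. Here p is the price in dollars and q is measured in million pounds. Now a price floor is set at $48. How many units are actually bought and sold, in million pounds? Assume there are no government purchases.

6

Equilibrium: 198 - 4p = 2p - 66, so 264 = 6p and p* = 44, q* = 22.
The floor of 48 is above the equilibrium price 44, so it binds.
At p = 48: qd = 198 - 4·48 = 6 and qs = 2·48 - 66 = 30.
The quantity actually transacted is the short side, demand: 6.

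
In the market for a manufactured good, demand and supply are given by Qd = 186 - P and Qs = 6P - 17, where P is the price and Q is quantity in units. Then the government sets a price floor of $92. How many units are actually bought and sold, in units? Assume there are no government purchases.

94

In a free market, 186 - P = 6P - 17 gives the equilibrium P* = 29, Q* = 157.
Because the floor (92) lies above the market-clearing price, it is binding.
At P = 92: Qd = 186 - 92 = 94 and Qs = 6·92 - 17 = 535.
The quantity actually transacted is the short side, demand: 94.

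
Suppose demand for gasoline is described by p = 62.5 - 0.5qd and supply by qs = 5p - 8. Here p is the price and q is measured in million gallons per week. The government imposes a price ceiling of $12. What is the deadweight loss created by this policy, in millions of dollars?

Rearranging demand gives qd = 125 - 2p. Equilibrium: 125 - 2p = 5p - 8, so 133 = 7p and p* = 19, q* = 87.
Because the ceiling (12) lies below the market-clearing price, it is binding.
At p = 12: qd = 125 - 2·12 = 101 and qs = 5·12 - 8 = 52.
Quantity traded falls to 52. At q = 52 the demand price is (125 - 52)/2 = 36.5 and the supply price is (8 + 52)/5 = 12.
Deadweight loss = ½ · (36.5 - 12) · (87 - 52) = ½ · 24.5 · 35 = 428.75.

428.75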